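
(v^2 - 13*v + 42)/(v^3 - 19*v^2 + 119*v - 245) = (v - 6)/(v^2 - 12*v + 35)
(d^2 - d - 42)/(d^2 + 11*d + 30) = (d - 7)/(d + 5)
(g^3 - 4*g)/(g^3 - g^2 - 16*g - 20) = g*(g - 2)/(g^2 - 3*g - 10)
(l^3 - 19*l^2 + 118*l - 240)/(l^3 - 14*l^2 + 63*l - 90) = (l - 8)/(l - 3)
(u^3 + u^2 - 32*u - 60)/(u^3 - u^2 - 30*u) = (u + 2)/u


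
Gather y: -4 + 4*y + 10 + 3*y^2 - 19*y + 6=3*y^2 - 15*y + 12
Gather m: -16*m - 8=-16*m - 8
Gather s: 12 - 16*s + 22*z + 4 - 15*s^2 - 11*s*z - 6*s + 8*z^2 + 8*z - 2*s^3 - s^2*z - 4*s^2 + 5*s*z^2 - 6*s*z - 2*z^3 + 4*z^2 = -2*s^3 + s^2*(-z - 19) + s*(5*z^2 - 17*z - 22) - 2*z^3 + 12*z^2 + 30*z + 16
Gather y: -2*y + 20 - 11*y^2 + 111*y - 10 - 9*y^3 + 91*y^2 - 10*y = -9*y^3 + 80*y^2 + 99*y + 10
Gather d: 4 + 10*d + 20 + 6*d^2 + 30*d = 6*d^2 + 40*d + 24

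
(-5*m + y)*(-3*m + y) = 15*m^2 - 8*m*y + y^2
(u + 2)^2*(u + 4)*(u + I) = u^4 + 8*u^3 + I*u^3 + 20*u^2 + 8*I*u^2 + 16*u + 20*I*u + 16*I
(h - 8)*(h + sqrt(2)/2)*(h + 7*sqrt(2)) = h^3 - 8*h^2 + 15*sqrt(2)*h^2/2 - 60*sqrt(2)*h + 7*h - 56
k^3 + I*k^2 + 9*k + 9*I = (k - 3*I)*(k + I)*(k + 3*I)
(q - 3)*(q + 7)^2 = q^3 + 11*q^2 + 7*q - 147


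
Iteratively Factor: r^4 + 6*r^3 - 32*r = (r + 4)*(r^3 + 2*r^2 - 8*r) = r*(r + 4)*(r^2 + 2*r - 8) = r*(r + 4)^2*(r - 2)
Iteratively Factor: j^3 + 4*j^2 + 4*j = (j)*(j^2 + 4*j + 4) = j*(j + 2)*(j + 2)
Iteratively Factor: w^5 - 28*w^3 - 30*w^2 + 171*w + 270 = (w - 3)*(w^4 + 3*w^3 - 19*w^2 - 87*w - 90) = (w - 3)*(w + 2)*(w^3 + w^2 - 21*w - 45) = (w - 5)*(w - 3)*(w + 2)*(w^2 + 6*w + 9) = (w - 5)*(w - 3)*(w + 2)*(w + 3)*(w + 3)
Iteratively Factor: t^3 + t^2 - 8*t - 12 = (t + 2)*(t^2 - t - 6) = (t + 2)^2*(t - 3)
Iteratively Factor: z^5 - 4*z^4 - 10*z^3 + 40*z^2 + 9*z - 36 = (z - 4)*(z^4 - 10*z^2 + 9) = (z - 4)*(z - 3)*(z^3 + 3*z^2 - z - 3) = (z - 4)*(z - 3)*(z + 3)*(z^2 - 1) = (z - 4)*(z - 3)*(z - 1)*(z + 3)*(z + 1)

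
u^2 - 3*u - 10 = (u - 5)*(u + 2)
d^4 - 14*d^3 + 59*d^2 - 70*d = d*(d - 7)*(d - 5)*(d - 2)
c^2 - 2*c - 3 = (c - 3)*(c + 1)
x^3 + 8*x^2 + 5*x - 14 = (x - 1)*(x + 2)*(x + 7)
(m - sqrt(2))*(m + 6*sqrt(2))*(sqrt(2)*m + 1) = sqrt(2)*m^3 + 11*m^2 - 7*sqrt(2)*m - 12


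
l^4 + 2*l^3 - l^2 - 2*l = l*(l - 1)*(l + 1)*(l + 2)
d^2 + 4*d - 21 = (d - 3)*(d + 7)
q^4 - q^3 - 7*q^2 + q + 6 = (q - 3)*(q - 1)*(q + 1)*(q + 2)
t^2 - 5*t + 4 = (t - 4)*(t - 1)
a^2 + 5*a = a*(a + 5)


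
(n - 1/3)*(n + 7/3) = n^2 + 2*n - 7/9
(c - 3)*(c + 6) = c^2 + 3*c - 18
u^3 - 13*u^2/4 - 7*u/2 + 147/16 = (u - 7/2)*(u - 3/2)*(u + 7/4)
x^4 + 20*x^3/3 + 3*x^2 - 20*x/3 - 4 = (x - 1)*(x + 2/3)*(x + 1)*(x + 6)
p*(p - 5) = p^2 - 5*p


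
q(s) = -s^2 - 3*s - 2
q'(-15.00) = 27.00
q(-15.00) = -182.00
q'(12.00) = -27.00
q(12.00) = -182.00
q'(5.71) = -14.42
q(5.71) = -51.73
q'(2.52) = -8.04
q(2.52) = -15.91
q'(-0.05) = -2.90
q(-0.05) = -1.85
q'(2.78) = -8.56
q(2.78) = -18.07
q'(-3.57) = 4.14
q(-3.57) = -4.03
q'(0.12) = -3.24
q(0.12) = -2.37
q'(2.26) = -7.52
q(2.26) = -13.89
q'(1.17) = -5.34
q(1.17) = -6.88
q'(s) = -2*s - 3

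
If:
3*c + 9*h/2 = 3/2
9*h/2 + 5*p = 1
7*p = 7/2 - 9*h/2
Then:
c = 9/4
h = -7/6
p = 5/4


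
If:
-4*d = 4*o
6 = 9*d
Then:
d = 2/3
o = -2/3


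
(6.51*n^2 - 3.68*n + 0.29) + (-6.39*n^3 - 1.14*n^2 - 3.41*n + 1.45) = -6.39*n^3 + 5.37*n^2 - 7.09*n + 1.74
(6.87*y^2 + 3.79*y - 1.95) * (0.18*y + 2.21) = 1.2366*y^3 + 15.8649*y^2 + 8.0249*y - 4.3095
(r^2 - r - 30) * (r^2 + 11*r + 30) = r^4 + 10*r^3 - 11*r^2 - 360*r - 900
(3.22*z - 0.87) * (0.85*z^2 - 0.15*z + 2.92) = 2.737*z^3 - 1.2225*z^2 + 9.5329*z - 2.5404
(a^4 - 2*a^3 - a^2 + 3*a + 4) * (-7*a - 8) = -7*a^5 + 6*a^4 + 23*a^3 - 13*a^2 - 52*a - 32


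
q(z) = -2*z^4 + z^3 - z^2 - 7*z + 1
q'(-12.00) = 14273.00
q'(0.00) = -7.00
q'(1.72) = -42.27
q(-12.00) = -43259.00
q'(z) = -8*z^3 + 3*z^2 - 2*z - 7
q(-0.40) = 3.52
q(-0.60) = 4.36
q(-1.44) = -2.58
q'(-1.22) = 14.43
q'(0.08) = -7.14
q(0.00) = 1.00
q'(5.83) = -1501.94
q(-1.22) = 1.81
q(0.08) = 0.43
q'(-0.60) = -2.99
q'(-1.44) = 25.99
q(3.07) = -178.64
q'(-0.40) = -5.21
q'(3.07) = -216.34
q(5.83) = -2186.13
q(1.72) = -26.41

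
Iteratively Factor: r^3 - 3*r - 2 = (r + 1)*(r^2 - r - 2) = (r + 1)^2*(r - 2)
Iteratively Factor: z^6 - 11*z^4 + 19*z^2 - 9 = (z + 1)*(z^5 - z^4 - 10*z^3 + 10*z^2 + 9*z - 9) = (z - 3)*(z + 1)*(z^4 + 2*z^3 - 4*z^2 - 2*z + 3) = (z - 3)*(z + 1)^2*(z^3 + z^2 - 5*z + 3) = (z - 3)*(z - 1)*(z + 1)^2*(z^2 + 2*z - 3) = (z - 3)*(z - 1)^2*(z + 1)^2*(z + 3)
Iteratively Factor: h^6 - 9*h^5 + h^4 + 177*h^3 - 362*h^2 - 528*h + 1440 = (h + 2)*(h^5 - 11*h^4 + 23*h^3 + 131*h^2 - 624*h + 720) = (h + 2)*(h + 4)*(h^4 - 15*h^3 + 83*h^2 - 201*h + 180) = (h - 3)*(h + 2)*(h + 4)*(h^3 - 12*h^2 + 47*h - 60) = (h - 4)*(h - 3)*(h + 2)*(h + 4)*(h^2 - 8*h + 15) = (h - 5)*(h - 4)*(h - 3)*(h + 2)*(h + 4)*(h - 3)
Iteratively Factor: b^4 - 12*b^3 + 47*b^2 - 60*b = (b - 3)*(b^3 - 9*b^2 + 20*b) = b*(b - 3)*(b^2 - 9*b + 20) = b*(b - 4)*(b - 3)*(b - 5)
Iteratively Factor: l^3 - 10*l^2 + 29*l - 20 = (l - 5)*(l^2 - 5*l + 4) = (l - 5)*(l - 4)*(l - 1)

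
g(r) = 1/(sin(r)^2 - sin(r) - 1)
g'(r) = (-2*sin(r)*cos(r) + cos(r))/(sin(r)^2 - sin(r) - 1)^2 = (1 - 2*sin(r))*cos(r)/(sin(r) + cos(r)^2)^2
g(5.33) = 2.08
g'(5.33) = 6.61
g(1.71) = -0.99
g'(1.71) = 0.13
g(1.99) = -0.93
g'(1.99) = 0.29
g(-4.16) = -0.89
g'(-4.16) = 0.29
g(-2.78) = -1.92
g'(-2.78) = -5.88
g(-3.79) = -0.81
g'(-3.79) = 0.11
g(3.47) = -1.74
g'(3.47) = -4.74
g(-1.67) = 1.01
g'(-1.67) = -0.31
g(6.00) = -1.56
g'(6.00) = 3.63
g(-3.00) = -1.19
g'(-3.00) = -1.80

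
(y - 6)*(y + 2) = y^2 - 4*y - 12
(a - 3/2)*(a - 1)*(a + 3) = a^3 + a^2/2 - 6*a + 9/2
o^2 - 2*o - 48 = (o - 8)*(o + 6)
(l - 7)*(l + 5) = l^2 - 2*l - 35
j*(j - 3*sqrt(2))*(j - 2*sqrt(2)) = j^3 - 5*sqrt(2)*j^2 + 12*j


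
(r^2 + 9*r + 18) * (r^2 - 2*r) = r^4 + 7*r^3 - 36*r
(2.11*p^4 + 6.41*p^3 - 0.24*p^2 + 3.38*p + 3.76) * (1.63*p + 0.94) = 3.4393*p^5 + 12.4317*p^4 + 5.6342*p^3 + 5.2838*p^2 + 9.306*p + 3.5344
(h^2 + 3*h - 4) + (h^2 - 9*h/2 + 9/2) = 2*h^2 - 3*h/2 + 1/2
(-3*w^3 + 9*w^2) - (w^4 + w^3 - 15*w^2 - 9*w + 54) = -w^4 - 4*w^3 + 24*w^2 + 9*w - 54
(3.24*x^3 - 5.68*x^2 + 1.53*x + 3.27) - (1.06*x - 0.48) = 3.24*x^3 - 5.68*x^2 + 0.47*x + 3.75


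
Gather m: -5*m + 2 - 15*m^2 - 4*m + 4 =-15*m^2 - 9*m + 6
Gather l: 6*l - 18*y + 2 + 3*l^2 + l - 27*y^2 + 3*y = 3*l^2 + 7*l - 27*y^2 - 15*y + 2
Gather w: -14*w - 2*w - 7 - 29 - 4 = -16*w - 40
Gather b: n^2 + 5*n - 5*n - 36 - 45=n^2 - 81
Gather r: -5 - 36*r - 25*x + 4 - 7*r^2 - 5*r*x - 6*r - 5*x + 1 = -7*r^2 + r*(-5*x - 42) - 30*x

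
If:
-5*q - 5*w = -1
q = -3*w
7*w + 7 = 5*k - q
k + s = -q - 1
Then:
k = 33/25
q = 3/10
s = -131/50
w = -1/10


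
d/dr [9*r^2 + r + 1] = 18*r + 1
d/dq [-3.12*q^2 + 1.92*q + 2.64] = 1.92 - 6.24*q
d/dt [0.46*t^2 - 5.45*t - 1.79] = 0.92*t - 5.45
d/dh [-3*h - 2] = -3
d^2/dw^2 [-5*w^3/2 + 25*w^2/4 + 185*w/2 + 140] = 25/2 - 15*w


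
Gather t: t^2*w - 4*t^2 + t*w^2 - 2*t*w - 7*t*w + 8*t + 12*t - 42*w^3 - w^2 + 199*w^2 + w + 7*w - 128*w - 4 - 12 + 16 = t^2*(w - 4) + t*(w^2 - 9*w + 20) - 42*w^3 + 198*w^2 - 120*w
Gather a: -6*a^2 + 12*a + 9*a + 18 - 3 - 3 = -6*a^2 + 21*a + 12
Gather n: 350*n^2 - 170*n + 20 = 350*n^2 - 170*n + 20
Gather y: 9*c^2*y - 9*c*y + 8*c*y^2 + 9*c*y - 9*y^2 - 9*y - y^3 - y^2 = -y^3 + y^2*(8*c - 10) + y*(9*c^2 - 9)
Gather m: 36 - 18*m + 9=45 - 18*m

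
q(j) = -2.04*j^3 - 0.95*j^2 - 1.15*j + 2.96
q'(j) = -6.12*j^2 - 1.9*j - 1.15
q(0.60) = 1.49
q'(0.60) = -4.49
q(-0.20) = 3.17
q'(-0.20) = -1.01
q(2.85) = -55.26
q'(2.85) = -56.27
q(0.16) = 2.74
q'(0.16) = -1.61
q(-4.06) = 128.49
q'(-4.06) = -94.32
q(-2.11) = 20.32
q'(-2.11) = -24.39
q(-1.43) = 8.63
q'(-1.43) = -10.95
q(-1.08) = 5.66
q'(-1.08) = -6.24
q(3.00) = -64.12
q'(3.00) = -61.93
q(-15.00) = 6691.46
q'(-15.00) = -1349.65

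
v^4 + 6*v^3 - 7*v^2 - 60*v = v*(v - 3)*(v + 4)*(v + 5)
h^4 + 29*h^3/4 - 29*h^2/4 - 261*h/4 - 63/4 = (h - 3)*(h + 1/4)*(h + 3)*(h + 7)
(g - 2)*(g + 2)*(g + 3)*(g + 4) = g^4 + 7*g^3 + 8*g^2 - 28*g - 48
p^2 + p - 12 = (p - 3)*(p + 4)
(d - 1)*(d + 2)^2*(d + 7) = d^4 + 10*d^3 + 21*d^2 - 4*d - 28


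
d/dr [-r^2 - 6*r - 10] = -2*r - 6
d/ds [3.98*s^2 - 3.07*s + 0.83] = 7.96*s - 3.07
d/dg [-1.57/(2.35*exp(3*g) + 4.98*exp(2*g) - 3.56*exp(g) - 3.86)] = (11.0685*exp(2*g) + 15.6372*exp(g) - 5.5892)*exp(g)/(2.35*exp(3*g) + 4.98*exp(2*g) - 3.56*exp(g) - 3.86)^2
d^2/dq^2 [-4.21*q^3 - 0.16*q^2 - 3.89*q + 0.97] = -25.26*q - 0.32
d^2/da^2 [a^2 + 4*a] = 2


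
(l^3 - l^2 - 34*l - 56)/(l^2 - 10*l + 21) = (l^2 + 6*l + 8)/(l - 3)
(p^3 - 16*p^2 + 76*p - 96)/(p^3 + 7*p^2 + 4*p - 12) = (p^3 - 16*p^2 + 76*p - 96)/(p^3 + 7*p^2 + 4*p - 12)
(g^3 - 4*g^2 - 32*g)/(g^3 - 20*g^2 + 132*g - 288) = g*(g + 4)/(g^2 - 12*g + 36)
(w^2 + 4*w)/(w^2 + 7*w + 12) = w/(w + 3)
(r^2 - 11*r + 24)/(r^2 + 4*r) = (r^2 - 11*r + 24)/(r*(r + 4))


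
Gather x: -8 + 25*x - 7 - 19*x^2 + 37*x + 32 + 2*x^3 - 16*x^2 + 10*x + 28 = 2*x^3 - 35*x^2 + 72*x + 45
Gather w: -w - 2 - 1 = -w - 3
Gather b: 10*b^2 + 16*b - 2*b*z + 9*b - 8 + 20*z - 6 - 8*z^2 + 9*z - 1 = 10*b^2 + b*(25 - 2*z) - 8*z^2 + 29*z - 15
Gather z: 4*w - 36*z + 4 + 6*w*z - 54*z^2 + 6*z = 4*w - 54*z^2 + z*(6*w - 30) + 4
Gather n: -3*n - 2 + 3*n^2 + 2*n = 3*n^2 - n - 2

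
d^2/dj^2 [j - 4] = 0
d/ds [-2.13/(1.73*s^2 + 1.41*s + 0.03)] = (7.3698*s + 3.0033)/(1.73*s^2 + 1.41*s + 0.03)^2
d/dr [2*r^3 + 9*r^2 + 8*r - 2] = 6*r^2 + 18*r + 8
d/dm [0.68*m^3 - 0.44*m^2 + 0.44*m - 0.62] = 2.04*m^2 - 0.88*m + 0.44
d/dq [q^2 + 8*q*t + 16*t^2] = 2*q + 8*t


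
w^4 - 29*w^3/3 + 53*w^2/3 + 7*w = w*(w - 7)*(w - 3)*(w + 1/3)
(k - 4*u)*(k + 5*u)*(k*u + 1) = k^3*u + k^2*u^2 + k^2 - 20*k*u^3 + k*u - 20*u^2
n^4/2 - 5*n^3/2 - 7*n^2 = n^2*(n/2 + 1)*(n - 7)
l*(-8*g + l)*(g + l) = -8*g^2*l - 7*g*l^2 + l^3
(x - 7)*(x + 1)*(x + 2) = x^3 - 4*x^2 - 19*x - 14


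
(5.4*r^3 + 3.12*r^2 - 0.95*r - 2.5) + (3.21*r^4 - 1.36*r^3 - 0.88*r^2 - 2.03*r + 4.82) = 3.21*r^4 + 4.04*r^3 + 2.24*r^2 - 2.98*r + 2.32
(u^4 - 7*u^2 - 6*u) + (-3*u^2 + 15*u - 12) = u^4 - 10*u^2 + 9*u - 12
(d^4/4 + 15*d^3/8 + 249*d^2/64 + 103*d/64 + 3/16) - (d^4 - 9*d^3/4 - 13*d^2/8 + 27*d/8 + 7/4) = -3*d^4/4 + 33*d^3/8 + 353*d^2/64 - 113*d/64 - 25/16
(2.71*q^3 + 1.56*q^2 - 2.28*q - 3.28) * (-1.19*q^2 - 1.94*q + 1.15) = -3.2249*q^5 - 7.1138*q^4 + 2.8033*q^3 + 10.1204*q^2 + 3.7412*q - 3.772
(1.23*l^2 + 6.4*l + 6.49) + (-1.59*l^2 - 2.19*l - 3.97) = -0.36*l^2 + 4.21*l + 2.52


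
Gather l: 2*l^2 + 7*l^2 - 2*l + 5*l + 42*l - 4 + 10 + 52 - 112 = 9*l^2 + 45*l - 54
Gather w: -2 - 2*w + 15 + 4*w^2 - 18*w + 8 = 4*w^2 - 20*w + 21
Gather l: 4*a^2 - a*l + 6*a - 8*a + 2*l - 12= 4*a^2 - 2*a + l*(2 - a) - 12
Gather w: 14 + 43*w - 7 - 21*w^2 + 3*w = -21*w^2 + 46*w + 7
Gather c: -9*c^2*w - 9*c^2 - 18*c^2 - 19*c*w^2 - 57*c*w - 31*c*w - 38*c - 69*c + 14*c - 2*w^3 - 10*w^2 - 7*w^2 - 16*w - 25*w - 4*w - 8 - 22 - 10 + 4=c^2*(-9*w - 27) + c*(-19*w^2 - 88*w - 93) - 2*w^3 - 17*w^2 - 45*w - 36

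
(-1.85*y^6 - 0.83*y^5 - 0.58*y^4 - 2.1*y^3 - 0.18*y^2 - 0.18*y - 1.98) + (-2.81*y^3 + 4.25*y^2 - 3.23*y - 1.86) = -1.85*y^6 - 0.83*y^5 - 0.58*y^4 - 4.91*y^3 + 4.07*y^2 - 3.41*y - 3.84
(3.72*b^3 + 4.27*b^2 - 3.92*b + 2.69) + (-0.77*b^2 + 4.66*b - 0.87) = 3.72*b^3 + 3.5*b^2 + 0.74*b + 1.82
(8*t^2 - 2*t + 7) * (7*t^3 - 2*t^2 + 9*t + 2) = 56*t^5 - 30*t^4 + 125*t^3 - 16*t^2 + 59*t + 14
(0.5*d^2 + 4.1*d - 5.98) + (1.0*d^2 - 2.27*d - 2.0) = 1.5*d^2 + 1.83*d - 7.98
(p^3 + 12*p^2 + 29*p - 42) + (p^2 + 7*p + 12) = p^3 + 13*p^2 + 36*p - 30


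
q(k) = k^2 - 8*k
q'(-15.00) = -38.00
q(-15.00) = 345.00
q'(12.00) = 16.00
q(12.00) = 48.00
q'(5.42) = 2.84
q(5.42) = -13.98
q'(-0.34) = -8.68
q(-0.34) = 2.84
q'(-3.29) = -14.58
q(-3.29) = 37.14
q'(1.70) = -4.60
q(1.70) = -10.71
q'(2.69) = -2.62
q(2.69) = -14.28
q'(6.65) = 5.30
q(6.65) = -8.98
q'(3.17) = -1.66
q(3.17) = -15.31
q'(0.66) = -6.68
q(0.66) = -4.84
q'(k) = 2*k - 8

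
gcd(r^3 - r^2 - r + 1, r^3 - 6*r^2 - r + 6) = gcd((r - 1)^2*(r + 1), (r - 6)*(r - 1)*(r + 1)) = r^2 - 1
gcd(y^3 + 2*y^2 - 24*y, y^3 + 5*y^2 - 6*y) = y^2 + 6*y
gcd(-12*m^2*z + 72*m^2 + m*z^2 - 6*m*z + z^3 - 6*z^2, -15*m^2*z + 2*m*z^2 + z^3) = -3*m + z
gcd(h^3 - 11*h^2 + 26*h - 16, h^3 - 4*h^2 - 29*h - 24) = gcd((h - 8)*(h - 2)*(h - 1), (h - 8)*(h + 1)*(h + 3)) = h - 8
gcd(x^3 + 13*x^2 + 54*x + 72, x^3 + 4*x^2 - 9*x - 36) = x^2 + 7*x + 12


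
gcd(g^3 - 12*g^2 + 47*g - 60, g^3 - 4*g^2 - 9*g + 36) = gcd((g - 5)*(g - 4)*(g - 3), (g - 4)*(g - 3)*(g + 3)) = g^2 - 7*g + 12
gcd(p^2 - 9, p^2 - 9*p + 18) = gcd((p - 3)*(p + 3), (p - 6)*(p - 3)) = p - 3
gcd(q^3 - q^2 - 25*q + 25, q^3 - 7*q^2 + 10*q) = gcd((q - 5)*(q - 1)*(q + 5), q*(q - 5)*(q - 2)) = q - 5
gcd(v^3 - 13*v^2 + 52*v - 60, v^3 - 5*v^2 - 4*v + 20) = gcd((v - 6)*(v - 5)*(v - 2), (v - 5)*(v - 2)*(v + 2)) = v^2 - 7*v + 10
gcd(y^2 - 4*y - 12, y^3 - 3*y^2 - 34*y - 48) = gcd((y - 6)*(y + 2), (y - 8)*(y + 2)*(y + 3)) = y + 2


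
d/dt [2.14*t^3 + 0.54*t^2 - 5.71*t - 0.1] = 6.42*t^2 + 1.08*t - 5.71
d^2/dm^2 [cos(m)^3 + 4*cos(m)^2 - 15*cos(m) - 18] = 57*cos(m)/4 - 8*cos(2*m) - 9*cos(3*m)/4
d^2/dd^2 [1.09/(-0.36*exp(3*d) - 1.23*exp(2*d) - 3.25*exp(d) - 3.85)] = (-1.09*(1.08*exp(2*d) + 2.46*exp(d) + 3.25)*(2.16*exp(2*d) + 4.92*exp(d) + 6.5)*exp(d) + (3.5316*exp(2*d) + 5.3628*exp(d) + 3.5425)*(0.36*exp(3*d) + 1.23*exp(2*d) + 3.25*exp(d) + 3.85))*exp(d)/(0.36*exp(3*d) + 1.23*exp(2*d) + 3.25*exp(d) + 3.85)^3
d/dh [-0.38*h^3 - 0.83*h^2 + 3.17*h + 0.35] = -1.14*h^2 - 1.66*h + 3.17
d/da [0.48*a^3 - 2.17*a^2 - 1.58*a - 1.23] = 1.44*a^2 - 4.34*a - 1.58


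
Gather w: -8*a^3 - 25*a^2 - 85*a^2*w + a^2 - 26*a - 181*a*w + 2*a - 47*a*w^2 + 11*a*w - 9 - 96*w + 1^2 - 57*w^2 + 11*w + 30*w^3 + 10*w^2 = -8*a^3 - 24*a^2 - 24*a + 30*w^3 + w^2*(-47*a - 47) + w*(-85*a^2 - 170*a - 85) - 8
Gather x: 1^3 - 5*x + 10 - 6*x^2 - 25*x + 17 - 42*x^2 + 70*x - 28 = -48*x^2 + 40*x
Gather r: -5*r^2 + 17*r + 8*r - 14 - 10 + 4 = -5*r^2 + 25*r - 20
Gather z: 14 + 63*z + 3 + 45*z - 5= 108*z + 12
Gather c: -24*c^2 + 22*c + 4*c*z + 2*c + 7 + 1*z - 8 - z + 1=-24*c^2 + c*(4*z + 24)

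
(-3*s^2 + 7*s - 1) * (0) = 0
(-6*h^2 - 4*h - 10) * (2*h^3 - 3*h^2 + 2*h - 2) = -12*h^5 + 10*h^4 - 20*h^3 + 34*h^2 - 12*h + 20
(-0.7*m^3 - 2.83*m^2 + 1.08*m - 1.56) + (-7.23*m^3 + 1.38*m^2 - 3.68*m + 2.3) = -7.93*m^3 - 1.45*m^2 - 2.6*m + 0.74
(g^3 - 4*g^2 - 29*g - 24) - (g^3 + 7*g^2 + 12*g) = -11*g^2 - 41*g - 24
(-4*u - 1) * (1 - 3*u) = 12*u^2 - u - 1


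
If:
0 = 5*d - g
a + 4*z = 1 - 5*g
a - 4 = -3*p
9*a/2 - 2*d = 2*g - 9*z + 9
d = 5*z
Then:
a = 808/421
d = -15/421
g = -75/421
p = 292/421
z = -3/421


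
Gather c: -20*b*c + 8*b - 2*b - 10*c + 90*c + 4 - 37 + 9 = 6*b + c*(80 - 20*b) - 24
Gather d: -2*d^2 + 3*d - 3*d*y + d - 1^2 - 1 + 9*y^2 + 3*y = -2*d^2 + d*(4 - 3*y) + 9*y^2 + 3*y - 2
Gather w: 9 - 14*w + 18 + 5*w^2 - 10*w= 5*w^2 - 24*w + 27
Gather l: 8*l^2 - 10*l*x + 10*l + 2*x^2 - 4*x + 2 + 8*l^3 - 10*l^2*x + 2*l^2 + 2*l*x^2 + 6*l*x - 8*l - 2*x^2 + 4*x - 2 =8*l^3 + l^2*(10 - 10*x) + l*(2*x^2 - 4*x + 2)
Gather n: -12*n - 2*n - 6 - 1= -14*n - 7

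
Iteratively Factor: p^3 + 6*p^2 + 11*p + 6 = (p + 2)*(p^2 + 4*p + 3) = (p + 2)*(p + 3)*(p + 1)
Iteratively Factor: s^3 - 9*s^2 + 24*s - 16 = (s - 1)*(s^2 - 8*s + 16) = (s - 4)*(s - 1)*(s - 4)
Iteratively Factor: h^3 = (h)*(h^2) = h^2*(h)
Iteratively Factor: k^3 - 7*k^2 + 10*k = (k - 5)*(k^2 - 2*k) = k*(k - 5)*(k - 2)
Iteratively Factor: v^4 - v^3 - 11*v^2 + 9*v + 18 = (v + 3)*(v^3 - 4*v^2 + v + 6) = (v + 1)*(v + 3)*(v^2 - 5*v + 6) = (v - 3)*(v + 1)*(v + 3)*(v - 2)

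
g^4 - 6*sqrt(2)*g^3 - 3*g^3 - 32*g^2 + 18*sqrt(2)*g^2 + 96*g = g*(g - 3)*(g - 8*sqrt(2))*(g + 2*sqrt(2))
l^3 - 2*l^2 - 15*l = l*(l - 5)*(l + 3)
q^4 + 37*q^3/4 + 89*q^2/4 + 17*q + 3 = (q + 1/4)*(q + 1)*(q + 2)*(q + 6)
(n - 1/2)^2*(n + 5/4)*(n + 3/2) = n^4 + 7*n^3/4 - 5*n^2/8 - 19*n/16 + 15/32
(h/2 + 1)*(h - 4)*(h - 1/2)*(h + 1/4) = h^4/2 - 9*h^3/8 - 61*h^2/16 + 9*h/8 + 1/2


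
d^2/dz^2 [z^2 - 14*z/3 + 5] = 2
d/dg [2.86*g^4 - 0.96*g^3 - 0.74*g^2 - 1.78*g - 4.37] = 11.44*g^3 - 2.88*g^2 - 1.48*g - 1.78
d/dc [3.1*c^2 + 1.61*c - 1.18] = 6.2*c + 1.61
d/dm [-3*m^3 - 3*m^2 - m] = -9*m^2 - 6*m - 1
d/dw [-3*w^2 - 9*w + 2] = -6*w - 9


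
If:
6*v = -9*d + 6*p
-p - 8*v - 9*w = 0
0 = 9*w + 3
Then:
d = 2 - 6*v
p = 3 - 8*v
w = -1/3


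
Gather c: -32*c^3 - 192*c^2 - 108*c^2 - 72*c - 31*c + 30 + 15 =-32*c^3 - 300*c^2 - 103*c + 45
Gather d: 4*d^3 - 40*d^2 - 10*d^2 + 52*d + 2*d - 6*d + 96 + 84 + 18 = 4*d^3 - 50*d^2 + 48*d + 198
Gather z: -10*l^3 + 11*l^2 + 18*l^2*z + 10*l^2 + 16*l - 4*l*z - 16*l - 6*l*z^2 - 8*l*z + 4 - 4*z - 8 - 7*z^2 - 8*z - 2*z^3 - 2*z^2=-10*l^3 + 21*l^2 - 2*z^3 + z^2*(-6*l - 9) + z*(18*l^2 - 12*l - 12) - 4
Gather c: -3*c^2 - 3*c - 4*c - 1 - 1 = -3*c^2 - 7*c - 2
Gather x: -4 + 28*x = 28*x - 4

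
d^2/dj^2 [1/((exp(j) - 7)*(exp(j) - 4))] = (4*exp(3*j) - 33*exp(2*j) + 9*exp(j) + 308)*exp(j)/(exp(6*j) - 33*exp(5*j) + 447*exp(4*j) - 3179*exp(3*j) + 12516*exp(2*j) - 25872*exp(j) + 21952)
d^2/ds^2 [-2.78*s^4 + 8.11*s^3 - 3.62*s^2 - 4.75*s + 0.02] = -33.36*s^2 + 48.66*s - 7.24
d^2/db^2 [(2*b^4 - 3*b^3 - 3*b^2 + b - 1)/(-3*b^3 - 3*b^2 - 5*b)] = 2*(12*b^6 - 252*b^5 - 258*b^4 + 108*b^3 + 72*b^2 + 45*b + 25)/(b^3*(27*b^6 + 81*b^5 + 216*b^4 + 297*b^3 + 360*b^2 + 225*b + 125))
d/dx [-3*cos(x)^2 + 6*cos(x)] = 6*(cos(x) - 1)*sin(x)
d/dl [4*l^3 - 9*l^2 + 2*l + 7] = 12*l^2 - 18*l + 2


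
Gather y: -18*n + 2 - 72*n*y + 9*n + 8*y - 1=-9*n + y*(8 - 72*n) + 1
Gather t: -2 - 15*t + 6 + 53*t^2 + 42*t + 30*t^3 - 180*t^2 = 30*t^3 - 127*t^2 + 27*t + 4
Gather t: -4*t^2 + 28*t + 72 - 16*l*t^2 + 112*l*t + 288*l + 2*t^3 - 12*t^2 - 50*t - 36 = 288*l + 2*t^3 + t^2*(-16*l - 16) + t*(112*l - 22) + 36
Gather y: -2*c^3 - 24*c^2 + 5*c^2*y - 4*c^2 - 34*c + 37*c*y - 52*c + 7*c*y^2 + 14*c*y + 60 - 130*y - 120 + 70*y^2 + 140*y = -2*c^3 - 28*c^2 - 86*c + y^2*(7*c + 70) + y*(5*c^2 + 51*c + 10) - 60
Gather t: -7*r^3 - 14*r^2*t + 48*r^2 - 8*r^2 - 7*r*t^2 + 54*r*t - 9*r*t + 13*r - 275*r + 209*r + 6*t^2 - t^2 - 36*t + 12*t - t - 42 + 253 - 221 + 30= -7*r^3 + 40*r^2 - 53*r + t^2*(5 - 7*r) + t*(-14*r^2 + 45*r - 25) + 20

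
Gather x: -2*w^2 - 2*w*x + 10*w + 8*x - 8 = -2*w^2 + 10*w + x*(8 - 2*w) - 8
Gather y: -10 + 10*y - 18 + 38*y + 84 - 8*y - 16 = 40*y + 40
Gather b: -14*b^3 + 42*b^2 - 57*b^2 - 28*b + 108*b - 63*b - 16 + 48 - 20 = -14*b^3 - 15*b^2 + 17*b + 12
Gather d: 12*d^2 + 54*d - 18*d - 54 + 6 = 12*d^2 + 36*d - 48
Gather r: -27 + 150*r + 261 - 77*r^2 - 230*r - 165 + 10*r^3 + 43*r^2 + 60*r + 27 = 10*r^3 - 34*r^2 - 20*r + 96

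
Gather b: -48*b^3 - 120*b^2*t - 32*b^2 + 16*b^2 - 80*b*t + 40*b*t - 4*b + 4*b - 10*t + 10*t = -48*b^3 + b^2*(-120*t - 16) - 40*b*t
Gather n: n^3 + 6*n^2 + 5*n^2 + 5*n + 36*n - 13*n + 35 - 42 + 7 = n^3 + 11*n^2 + 28*n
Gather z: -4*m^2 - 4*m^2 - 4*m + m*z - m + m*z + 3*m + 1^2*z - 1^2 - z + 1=-8*m^2 + 2*m*z - 2*m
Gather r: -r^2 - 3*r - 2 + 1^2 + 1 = -r^2 - 3*r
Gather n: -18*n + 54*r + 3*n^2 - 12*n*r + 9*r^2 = 3*n^2 + n*(-12*r - 18) + 9*r^2 + 54*r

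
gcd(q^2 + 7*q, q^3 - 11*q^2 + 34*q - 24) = 1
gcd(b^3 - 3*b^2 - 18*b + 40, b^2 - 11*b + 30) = b - 5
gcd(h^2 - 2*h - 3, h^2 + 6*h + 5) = h + 1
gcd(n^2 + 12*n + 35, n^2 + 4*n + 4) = 1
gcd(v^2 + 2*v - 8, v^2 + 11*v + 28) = v + 4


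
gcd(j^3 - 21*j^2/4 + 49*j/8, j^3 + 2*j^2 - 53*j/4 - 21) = j - 7/2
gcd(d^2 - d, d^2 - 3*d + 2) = d - 1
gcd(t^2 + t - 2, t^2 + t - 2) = t^2 + t - 2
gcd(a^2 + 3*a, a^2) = a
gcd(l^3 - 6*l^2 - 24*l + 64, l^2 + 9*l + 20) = l + 4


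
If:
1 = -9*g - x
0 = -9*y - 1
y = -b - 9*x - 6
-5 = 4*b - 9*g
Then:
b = -433/315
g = -157/2835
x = -158/315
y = -1/9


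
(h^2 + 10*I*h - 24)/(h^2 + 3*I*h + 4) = (h + 6*I)/(h - I)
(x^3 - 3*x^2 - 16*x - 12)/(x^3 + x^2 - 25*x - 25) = (x^2 - 4*x - 12)/(x^2 - 25)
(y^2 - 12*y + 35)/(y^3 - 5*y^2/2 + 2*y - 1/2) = 2*(y^2 - 12*y + 35)/(2*y^3 - 5*y^2 + 4*y - 1)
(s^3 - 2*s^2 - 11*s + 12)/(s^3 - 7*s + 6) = (s - 4)/(s - 2)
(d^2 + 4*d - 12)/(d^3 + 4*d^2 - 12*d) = 1/d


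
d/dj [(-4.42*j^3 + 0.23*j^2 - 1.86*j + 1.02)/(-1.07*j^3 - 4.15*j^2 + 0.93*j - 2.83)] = (18.5891*j^4 - 12.2016*j^3 + 33.2949*j^2 + 7.1642*j + 4.3152)/(1.1449*j^6 + 8.881*j^5 + 15.2323*j^4 - 1.6628*j^3 + 24.3539*j^2 - 5.2638*j + 8.0089)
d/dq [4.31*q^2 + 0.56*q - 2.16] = 8.62*q + 0.56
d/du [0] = 0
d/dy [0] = 0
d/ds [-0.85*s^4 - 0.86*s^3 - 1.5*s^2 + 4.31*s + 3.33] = -3.4*s^3 - 2.58*s^2 - 3.0*s + 4.31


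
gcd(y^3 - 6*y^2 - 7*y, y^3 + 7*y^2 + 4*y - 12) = 1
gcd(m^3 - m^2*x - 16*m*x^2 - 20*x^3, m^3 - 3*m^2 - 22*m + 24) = 1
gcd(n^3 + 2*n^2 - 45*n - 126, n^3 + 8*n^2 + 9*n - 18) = n^2 + 9*n + 18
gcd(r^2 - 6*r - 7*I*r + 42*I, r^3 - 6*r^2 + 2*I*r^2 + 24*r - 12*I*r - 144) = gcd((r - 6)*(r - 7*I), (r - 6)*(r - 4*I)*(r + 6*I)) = r - 6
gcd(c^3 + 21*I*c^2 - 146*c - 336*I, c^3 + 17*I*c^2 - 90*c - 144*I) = c^2 + 14*I*c - 48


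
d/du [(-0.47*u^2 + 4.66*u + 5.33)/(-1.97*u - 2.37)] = (0.9259*u^2 + 2.2278*u - 0.5441)/(3.8809*u^2 + 9.3378*u + 5.6169)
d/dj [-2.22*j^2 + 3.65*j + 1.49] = 3.65 - 4.44*j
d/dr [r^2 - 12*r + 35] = 2*r - 12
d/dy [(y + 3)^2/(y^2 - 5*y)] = (-11*y^2 - 18*y + 45)/(y^2*(y^2 - 10*y + 25))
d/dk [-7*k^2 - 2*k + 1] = -14*k - 2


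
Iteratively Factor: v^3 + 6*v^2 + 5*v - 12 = (v + 4)*(v^2 + 2*v - 3) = (v + 3)*(v + 4)*(v - 1)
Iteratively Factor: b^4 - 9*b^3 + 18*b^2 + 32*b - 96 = (b - 4)*(b^3 - 5*b^2 - 2*b + 24) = (b - 4)^2*(b^2 - b - 6) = (b - 4)^2*(b - 3)*(b + 2)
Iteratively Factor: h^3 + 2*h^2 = (h)*(h^2 + 2*h) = h^2*(h + 2)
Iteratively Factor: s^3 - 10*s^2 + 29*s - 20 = (s - 4)*(s^2 - 6*s + 5) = (s - 4)*(s - 1)*(s - 5)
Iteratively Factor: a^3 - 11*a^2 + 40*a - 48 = (a - 3)*(a^2 - 8*a + 16) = (a - 4)*(a - 3)*(a - 4)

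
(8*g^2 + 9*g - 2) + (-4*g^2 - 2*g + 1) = 4*g^2 + 7*g - 1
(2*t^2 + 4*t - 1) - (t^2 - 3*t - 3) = t^2 + 7*t + 2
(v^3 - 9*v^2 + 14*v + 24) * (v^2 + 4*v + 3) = v^5 - 5*v^4 - 19*v^3 + 53*v^2 + 138*v + 72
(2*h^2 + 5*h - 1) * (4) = 8*h^2 + 20*h - 4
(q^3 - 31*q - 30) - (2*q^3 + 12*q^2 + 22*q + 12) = -q^3 - 12*q^2 - 53*q - 42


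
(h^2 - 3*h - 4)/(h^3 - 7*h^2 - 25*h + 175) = (h^2 - 3*h - 4)/(h^3 - 7*h^2 - 25*h + 175)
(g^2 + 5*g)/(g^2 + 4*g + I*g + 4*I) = g*(g + 5)/(g^2 + g*(4 + I) + 4*I)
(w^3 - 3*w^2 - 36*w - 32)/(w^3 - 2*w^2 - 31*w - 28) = (w - 8)/(w - 7)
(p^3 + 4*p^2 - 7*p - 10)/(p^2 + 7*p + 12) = (p^3 + 4*p^2 - 7*p - 10)/(p^2 + 7*p + 12)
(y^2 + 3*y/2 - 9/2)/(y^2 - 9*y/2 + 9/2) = (y + 3)/(y - 3)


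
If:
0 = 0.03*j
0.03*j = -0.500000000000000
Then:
No Solution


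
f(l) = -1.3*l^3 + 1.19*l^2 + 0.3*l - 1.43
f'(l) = -3.9*l^2 + 2.38*l + 0.3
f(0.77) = -1.09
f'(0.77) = -0.18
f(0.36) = -1.23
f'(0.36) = 0.65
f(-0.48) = -1.16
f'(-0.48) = -1.74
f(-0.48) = -1.16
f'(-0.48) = -1.74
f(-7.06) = 513.23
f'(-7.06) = -210.89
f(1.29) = -1.85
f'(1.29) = -3.12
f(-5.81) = 291.96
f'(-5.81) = -145.18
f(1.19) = -1.58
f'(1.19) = -2.39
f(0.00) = -1.43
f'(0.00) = 0.30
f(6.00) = -237.59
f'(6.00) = -125.82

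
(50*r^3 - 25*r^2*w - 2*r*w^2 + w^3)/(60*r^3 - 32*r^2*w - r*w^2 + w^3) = (5*r + w)/(6*r + w)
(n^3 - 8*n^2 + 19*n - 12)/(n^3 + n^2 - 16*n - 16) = (n^2 - 4*n + 3)/(n^2 + 5*n + 4)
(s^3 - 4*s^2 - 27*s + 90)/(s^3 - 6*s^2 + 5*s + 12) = (s^2 - s - 30)/(s^2 - 3*s - 4)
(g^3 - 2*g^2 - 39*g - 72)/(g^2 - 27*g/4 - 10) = 4*(g^2 + 6*g + 9)/(4*g + 5)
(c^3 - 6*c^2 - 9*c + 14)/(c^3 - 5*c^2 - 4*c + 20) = (c^2 - 8*c + 7)/(c^2 - 7*c + 10)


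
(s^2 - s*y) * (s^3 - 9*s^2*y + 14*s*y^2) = s^5 - 10*s^4*y + 23*s^3*y^2 - 14*s^2*y^3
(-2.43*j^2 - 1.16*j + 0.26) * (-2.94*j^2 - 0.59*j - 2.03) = 7.1442*j^4 + 4.8441*j^3 + 4.8529*j^2 + 2.2014*j - 0.5278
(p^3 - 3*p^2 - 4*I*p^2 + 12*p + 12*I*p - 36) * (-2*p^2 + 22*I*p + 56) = -2*p^5 + 6*p^4 + 30*I*p^4 + 120*p^3 - 90*I*p^3 - 360*p^2 + 40*I*p^2 + 672*p - 120*I*p - 2016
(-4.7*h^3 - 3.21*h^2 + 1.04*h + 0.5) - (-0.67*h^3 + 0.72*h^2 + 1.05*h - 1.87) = -4.03*h^3 - 3.93*h^2 - 0.01*h + 2.37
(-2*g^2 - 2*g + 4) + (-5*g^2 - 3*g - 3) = -7*g^2 - 5*g + 1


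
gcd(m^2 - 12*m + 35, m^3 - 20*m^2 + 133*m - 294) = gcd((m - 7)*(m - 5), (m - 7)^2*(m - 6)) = m - 7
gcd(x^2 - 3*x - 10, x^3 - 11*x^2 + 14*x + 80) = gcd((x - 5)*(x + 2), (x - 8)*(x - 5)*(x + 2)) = x^2 - 3*x - 10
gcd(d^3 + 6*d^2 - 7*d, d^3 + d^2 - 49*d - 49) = d + 7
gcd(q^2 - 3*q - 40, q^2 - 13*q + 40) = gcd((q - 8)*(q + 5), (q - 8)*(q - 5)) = q - 8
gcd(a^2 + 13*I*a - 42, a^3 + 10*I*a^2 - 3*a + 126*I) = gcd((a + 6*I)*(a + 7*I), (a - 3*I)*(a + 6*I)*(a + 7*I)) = a^2 + 13*I*a - 42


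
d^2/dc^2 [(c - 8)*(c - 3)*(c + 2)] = 6*c - 18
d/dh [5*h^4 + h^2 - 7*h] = 20*h^3 + 2*h - 7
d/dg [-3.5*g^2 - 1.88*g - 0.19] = -7.0*g - 1.88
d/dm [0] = 0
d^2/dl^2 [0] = 0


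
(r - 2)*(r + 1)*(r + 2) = r^3 + r^2 - 4*r - 4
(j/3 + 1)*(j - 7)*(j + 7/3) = j^3/3 - 5*j^2/9 - 91*j/9 - 49/3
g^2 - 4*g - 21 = (g - 7)*(g + 3)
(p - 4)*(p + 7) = p^2 + 3*p - 28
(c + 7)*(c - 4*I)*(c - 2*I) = c^3 + 7*c^2 - 6*I*c^2 - 8*c - 42*I*c - 56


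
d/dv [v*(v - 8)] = 2*v - 8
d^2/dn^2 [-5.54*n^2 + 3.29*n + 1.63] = -11.0800000000000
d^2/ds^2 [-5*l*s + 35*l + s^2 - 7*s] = 2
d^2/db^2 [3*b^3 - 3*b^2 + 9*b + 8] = 18*b - 6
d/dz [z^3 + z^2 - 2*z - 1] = 3*z^2 + 2*z - 2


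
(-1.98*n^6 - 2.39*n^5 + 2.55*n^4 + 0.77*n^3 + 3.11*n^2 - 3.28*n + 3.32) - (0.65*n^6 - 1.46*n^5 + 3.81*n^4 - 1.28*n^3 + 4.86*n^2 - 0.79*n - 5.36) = -2.63*n^6 - 0.93*n^5 - 1.26*n^4 + 2.05*n^3 - 1.75*n^2 - 2.49*n + 8.68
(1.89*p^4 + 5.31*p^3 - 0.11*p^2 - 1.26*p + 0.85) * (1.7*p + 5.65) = 3.213*p^5 + 19.7055*p^4 + 29.8145*p^3 - 2.7635*p^2 - 5.674*p + 4.8025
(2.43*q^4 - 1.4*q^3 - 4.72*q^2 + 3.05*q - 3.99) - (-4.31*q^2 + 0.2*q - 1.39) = 2.43*q^4 - 1.4*q^3 - 0.41*q^2 + 2.85*q - 2.6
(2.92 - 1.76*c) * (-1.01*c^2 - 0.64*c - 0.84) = 1.7776*c^3 - 1.8228*c^2 - 0.3904*c - 2.4528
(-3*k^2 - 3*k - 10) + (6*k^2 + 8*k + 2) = 3*k^2 + 5*k - 8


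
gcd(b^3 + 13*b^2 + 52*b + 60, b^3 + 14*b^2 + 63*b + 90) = b^2 + 11*b + 30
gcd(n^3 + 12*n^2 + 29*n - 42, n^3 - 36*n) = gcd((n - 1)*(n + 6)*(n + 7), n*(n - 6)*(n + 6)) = n + 6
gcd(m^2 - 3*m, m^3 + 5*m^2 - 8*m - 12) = 1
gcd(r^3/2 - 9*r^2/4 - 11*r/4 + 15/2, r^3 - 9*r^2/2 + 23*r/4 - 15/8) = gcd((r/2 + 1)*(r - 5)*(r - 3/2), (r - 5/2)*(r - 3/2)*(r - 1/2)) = r - 3/2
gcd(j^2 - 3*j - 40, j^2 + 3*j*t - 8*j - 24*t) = j - 8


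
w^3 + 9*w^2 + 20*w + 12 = (w + 1)*(w + 2)*(w + 6)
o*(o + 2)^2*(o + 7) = o^4 + 11*o^3 + 32*o^2 + 28*o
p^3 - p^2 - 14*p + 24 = (p - 3)*(p - 2)*(p + 4)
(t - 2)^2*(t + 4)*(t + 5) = t^4 + 5*t^3 - 12*t^2 - 44*t + 80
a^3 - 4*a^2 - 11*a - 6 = (a - 6)*(a + 1)^2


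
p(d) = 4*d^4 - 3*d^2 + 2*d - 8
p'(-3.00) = -412.00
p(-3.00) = 283.00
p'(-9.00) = -11608.00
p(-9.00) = 25975.00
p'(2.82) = 343.89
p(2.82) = 226.75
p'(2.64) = 280.56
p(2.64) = 170.67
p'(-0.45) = 3.24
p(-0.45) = -9.34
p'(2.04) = 125.59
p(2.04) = 52.87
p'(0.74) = 4.04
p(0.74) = -6.96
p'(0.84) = 6.44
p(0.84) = -6.45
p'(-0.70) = 0.71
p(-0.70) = -9.91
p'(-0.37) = 3.41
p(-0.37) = -9.08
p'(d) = 16*d^3 - 6*d + 2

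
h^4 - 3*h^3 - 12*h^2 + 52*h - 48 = (h - 3)*(h - 2)^2*(h + 4)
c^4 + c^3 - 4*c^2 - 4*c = c*(c - 2)*(c + 1)*(c + 2)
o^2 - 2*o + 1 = (o - 1)^2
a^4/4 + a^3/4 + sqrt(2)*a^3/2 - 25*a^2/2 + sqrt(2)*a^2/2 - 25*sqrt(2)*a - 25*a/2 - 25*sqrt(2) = (a/2 + 1/2)*(a/2 + sqrt(2))*(a - 5*sqrt(2))*(a + 5*sqrt(2))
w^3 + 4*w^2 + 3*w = w*(w + 1)*(w + 3)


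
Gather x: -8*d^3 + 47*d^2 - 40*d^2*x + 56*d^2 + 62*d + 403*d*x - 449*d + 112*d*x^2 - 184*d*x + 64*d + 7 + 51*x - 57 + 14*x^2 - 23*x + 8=-8*d^3 + 103*d^2 - 323*d + x^2*(112*d + 14) + x*(-40*d^2 + 219*d + 28) - 42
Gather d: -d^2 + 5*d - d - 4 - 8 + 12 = -d^2 + 4*d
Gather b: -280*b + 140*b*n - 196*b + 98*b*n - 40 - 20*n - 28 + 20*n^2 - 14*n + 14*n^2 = b*(238*n - 476) + 34*n^2 - 34*n - 68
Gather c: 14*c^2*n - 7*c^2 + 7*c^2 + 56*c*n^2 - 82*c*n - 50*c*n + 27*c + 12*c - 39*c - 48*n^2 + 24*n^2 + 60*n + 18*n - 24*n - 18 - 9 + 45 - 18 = 14*c^2*n + c*(56*n^2 - 132*n) - 24*n^2 + 54*n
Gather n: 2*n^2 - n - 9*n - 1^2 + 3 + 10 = 2*n^2 - 10*n + 12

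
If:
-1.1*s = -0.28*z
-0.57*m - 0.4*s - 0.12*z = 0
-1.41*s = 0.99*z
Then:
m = 0.00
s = 0.00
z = 0.00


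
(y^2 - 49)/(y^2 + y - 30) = (y^2 - 49)/(y^2 + y - 30)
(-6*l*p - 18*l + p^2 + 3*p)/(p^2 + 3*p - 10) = (-6*l*p - 18*l + p^2 + 3*p)/(p^2 + 3*p - 10)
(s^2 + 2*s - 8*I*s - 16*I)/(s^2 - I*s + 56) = (s + 2)/(s + 7*I)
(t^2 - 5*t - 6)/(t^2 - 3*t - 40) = (-t^2 + 5*t + 6)/(-t^2 + 3*t + 40)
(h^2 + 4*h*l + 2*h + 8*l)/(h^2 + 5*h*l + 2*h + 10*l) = (h + 4*l)/(h + 5*l)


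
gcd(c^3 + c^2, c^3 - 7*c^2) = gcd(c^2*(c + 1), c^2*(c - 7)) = c^2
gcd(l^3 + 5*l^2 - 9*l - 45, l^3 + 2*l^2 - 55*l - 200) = l + 5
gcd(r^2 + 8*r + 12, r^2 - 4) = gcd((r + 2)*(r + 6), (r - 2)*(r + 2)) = r + 2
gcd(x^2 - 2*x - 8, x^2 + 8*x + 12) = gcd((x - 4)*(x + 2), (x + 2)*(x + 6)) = x + 2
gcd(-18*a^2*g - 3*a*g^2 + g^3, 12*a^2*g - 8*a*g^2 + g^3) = 6*a*g - g^2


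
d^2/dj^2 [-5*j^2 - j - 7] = -10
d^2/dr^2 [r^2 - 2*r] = 2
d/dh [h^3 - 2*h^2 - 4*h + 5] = 3*h^2 - 4*h - 4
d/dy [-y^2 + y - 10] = 1 - 2*y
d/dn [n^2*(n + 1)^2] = 2*n*(n + 1)*(2*n + 1)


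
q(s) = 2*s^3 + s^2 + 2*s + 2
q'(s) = 6*s^2 + 2*s + 2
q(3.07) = 75.43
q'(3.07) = 64.69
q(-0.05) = 1.90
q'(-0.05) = 1.92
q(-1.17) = -2.17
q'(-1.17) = 7.87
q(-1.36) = -3.90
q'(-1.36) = 10.38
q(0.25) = 2.59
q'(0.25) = 2.88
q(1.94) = 24.25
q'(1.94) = 28.46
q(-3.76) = -97.70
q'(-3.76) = 79.31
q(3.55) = 111.18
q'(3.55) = 84.72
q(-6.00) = -406.00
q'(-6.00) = 206.00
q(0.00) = 2.00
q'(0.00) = 2.00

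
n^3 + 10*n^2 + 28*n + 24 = (n + 2)^2*(n + 6)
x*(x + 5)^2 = x^3 + 10*x^2 + 25*x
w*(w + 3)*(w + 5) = w^3 + 8*w^2 + 15*w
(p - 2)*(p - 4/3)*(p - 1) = p^3 - 13*p^2/3 + 6*p - 8/3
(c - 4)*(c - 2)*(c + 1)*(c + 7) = c^4 + 2*c^3 - 33*c^2 + 22*c + 56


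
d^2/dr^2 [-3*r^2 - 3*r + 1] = -6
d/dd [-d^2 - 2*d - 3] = -2*d - 2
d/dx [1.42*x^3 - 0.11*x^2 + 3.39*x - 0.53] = 4.26*x^2 - 0.22*x + 3.39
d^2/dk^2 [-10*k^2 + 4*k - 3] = -20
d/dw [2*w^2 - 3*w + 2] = 4*w - 3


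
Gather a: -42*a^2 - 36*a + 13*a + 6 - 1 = -42*a^2 - 23*a + 5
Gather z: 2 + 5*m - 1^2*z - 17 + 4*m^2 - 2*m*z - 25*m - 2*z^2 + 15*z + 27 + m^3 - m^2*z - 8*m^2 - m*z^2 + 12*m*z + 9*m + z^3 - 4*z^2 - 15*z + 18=m^3 - 4*m^2 - 11*m + z^3 + z^2*(-m - 6) + z*(-m^2 + 10*m - 1) + 30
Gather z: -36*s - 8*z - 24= -36*s - 8*z - 24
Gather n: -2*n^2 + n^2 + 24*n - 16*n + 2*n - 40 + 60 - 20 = -n^2 + 10*n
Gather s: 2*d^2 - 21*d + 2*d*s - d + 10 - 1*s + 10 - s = 2*d^2 - 22*d + s*(2*d - 2) + 20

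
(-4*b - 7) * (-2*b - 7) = 8*b^2 + 42*b + 49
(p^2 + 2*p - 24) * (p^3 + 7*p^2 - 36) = p^5 + 9*p^4 - 10*p^3 - 204*p^2 - 72*p + 864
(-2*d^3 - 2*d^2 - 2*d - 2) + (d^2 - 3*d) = -2*d^3 - d^2 - 5*d - 2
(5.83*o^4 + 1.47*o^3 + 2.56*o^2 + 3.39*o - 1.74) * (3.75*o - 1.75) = 21.8625*o^5 - 4.69*o^4 + 7.0275*o^3 + 8.2325*o^2 - 12.4575*o + 3.045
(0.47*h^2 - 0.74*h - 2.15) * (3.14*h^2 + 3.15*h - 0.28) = 1.4758*h^4 - 0.8431*h^3 - 9.2136*h^2 - 6.5653*h + 0.602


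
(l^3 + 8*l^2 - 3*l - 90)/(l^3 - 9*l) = (l^2 + 11*l + 30)/(l*(l + 3))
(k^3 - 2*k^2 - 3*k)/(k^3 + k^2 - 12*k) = (k + 1)/(k + 4)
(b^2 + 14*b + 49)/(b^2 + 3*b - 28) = (b + 7)/(b - 4)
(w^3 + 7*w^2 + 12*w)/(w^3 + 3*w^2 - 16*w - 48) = w/(w - 4)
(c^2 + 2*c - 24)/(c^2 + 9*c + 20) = (c^2 + 2*c - 24)/(c^2 + 9*c + 20)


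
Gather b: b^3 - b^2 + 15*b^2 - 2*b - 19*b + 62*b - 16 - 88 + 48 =b^3 + 14*b^2 + 41*b - 56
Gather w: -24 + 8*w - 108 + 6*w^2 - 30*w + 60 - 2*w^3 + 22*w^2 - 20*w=-2*w^3 + 28*w^2 - 42*w - 72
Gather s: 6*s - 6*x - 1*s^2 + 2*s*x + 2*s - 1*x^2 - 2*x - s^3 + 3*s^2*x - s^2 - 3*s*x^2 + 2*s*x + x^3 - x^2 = -s^3 + s^2*(3*x - 2) + s*(-3*x^2 + 4*x + 8) + x^3 - 2*x^2 - 8*x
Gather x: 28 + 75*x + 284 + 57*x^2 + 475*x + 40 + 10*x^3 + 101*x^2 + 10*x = 10*x^3 + 158*x^2 + 560*x + 352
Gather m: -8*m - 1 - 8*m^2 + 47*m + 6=-8*m^2 + 39*m + 5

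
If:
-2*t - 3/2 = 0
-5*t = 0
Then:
No Solution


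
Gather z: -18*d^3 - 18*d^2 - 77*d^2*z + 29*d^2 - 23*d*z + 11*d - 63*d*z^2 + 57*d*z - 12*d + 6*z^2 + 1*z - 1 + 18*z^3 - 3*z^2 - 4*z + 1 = -18*d^3 + 11*d^2 - d + 18*z^3 + z^2*(3 - 63*d) + z*(-77*d^2 + 34*d - 3)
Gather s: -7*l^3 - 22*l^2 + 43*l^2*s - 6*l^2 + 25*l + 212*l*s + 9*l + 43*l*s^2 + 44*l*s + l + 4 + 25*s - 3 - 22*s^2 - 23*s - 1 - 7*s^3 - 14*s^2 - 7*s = -7*l^3 - 28*l^2 + 35*l - 7*s^3 + s^2*(43*l - 36) + s*(43*l^2 + 256*l - 5)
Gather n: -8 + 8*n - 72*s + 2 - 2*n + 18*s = 6*n - 54*s - 6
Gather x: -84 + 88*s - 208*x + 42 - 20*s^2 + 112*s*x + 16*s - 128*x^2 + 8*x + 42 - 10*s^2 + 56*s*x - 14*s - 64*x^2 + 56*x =-30*s^2 + 90*s - 192*x^2 + x*(168*s - 144)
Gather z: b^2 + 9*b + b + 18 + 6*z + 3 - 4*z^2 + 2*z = b^2 + 10*b - 4*z^2 + 8*z + 21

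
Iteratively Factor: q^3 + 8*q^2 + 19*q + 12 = (q + 3)*(q^2 + 5*q + 4) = (q + 1)*(q + 3)*(q + 4)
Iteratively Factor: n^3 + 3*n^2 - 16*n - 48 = (n + 3)*(n^2 - 16) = (n - 4)*(n + 3)*(n + 4)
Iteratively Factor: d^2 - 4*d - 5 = (d - 5)*(d + 1)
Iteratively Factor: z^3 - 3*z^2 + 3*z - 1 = (z - 1)*(z^2 - 2*z + 1) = (z - 1)^2*(z - 1)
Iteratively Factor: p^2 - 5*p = (p - 5)*(p)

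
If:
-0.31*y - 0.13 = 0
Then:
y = -0.42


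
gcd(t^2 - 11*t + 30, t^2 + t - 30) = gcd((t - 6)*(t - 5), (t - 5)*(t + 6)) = t - 5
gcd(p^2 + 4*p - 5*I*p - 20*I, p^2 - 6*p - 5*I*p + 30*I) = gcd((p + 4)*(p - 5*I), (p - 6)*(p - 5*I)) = p - 5*I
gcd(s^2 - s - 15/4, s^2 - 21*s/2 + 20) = s - 5/2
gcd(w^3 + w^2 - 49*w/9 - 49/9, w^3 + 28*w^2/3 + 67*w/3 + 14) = w^2 + 10*w/3 + 7/3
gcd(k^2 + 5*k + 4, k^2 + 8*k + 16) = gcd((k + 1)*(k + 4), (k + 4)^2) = k + 4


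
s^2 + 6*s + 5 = (s + 1)*(s + 5)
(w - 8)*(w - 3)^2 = w^3 - 14*w^2 + 57*w - 72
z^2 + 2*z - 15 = (z - 3)*(z + 5)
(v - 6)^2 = v^2 - 12*v + 36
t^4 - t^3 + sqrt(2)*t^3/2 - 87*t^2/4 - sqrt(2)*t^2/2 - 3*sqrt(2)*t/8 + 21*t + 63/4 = (t - 3/2)*(t + 1/2)*(t - 3*sqrt(2))*(t + 7*sqrt(2)/2)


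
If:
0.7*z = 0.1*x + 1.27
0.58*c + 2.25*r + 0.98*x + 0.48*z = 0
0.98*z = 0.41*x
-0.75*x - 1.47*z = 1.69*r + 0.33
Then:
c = 7.98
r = -5.51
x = 6.59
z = 2.76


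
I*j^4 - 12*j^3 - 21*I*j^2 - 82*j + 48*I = (j - I)*(j + 6*I)*(j + 8*I)*(I*j + 1)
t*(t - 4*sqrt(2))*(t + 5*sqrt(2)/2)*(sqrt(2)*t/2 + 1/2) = sqrt(2)*t^4/2 - t^3 - 43*sqrt(2)*t^2/4 - 10*t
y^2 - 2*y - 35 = (y - 7)*(y + 5)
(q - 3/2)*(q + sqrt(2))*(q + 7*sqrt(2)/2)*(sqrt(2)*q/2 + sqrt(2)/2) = sqrt(2)*q^4/2 - sqrt(2)*q^3/4 + 9*q^3/2 - 9*q^2/4 + 11*sqrt(2)*q^2/4 - 27*q/4 - 7*sqrt(2)*q/4 - 21*sqrt(2)/4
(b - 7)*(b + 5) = b^2 - 2*b - 35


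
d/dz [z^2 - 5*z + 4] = 2*z - 5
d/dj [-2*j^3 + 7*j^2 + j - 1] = -6*j^2 + 14*j + 1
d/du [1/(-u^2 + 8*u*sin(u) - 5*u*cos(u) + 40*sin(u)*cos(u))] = (-5*u*sin(u) - 8*u*cos(u) + 2*u - 8*sin(u) + 5*cos(u) - 40*cos(2*u))/((u - 8*sin(u))^2*(u + 5*cos(u))^2)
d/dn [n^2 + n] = 2*n + 1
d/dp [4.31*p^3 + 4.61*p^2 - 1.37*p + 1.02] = 12.93*p^2 + 9.22*p - 1.37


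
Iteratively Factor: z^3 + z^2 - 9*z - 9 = (z + 1)*(z^2 - 9) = (z - 3)*(z + 1)*(z + 3)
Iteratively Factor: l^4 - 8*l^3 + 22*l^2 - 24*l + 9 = (l - 3)*(l^3 - 5*l^2 + 7*l - 3) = (l - 3)*(l - 1)*(l^2 - 4*l + 3) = (l - 3)*(l - 1)^2*(l - 3)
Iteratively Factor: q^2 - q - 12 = (q + 3)*(q - 4)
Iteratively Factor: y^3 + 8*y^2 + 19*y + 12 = (y + 1)*(y^2 + 7*y + 12) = (y + 1)*(y + 4)*(y + 3)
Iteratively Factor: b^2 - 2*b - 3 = (b - 3)*(b + 1)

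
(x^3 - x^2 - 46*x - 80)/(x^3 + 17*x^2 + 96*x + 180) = (x^2 - 6*x - 16)/(x^2 + 12*x + 36)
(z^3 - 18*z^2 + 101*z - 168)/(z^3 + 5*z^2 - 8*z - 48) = (z^2 - 15*z + 56)/(z^2 + 8*z + 16)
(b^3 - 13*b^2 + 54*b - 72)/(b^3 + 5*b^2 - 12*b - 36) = (b^2 - 10*b + 24)/(b^2 + 8*b + 12)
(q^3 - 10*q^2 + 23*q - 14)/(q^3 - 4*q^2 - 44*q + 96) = (q^2 - 8*q + 7)/(q^2 - 2*q - 48)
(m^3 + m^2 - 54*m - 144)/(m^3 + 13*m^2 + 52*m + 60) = (m^2 - 5*m - 24)/(m^2 + 7*m + 10)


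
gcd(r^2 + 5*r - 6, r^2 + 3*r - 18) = r + 6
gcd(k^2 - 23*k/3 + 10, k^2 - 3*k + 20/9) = k - 5/3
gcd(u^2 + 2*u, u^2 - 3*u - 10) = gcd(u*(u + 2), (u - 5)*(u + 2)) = u + 2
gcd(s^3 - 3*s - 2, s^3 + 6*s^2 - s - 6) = s + 1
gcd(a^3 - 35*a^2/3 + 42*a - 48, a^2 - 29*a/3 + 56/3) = a - 8/3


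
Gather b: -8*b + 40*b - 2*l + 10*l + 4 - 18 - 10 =32*b + 8*l - 24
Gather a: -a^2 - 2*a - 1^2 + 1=-a^2 - 2*a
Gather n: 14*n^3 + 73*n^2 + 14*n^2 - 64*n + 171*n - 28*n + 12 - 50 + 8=14*n^3 + 87*n^2 + 79*n - 30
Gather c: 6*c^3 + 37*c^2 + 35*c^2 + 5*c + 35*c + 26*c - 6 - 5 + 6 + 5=6*c^3 + 72*c^2 + 66*c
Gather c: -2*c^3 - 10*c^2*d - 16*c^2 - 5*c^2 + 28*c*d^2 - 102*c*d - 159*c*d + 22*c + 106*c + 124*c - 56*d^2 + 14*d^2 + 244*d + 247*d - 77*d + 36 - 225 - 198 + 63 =-2*c^3 + c^2*(-10*d - 21) + c*(28*d^2 - 261*d + 252) - 42*d^2 + 414*d - 324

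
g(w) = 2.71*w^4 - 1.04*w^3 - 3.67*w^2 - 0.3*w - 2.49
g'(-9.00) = -8089.32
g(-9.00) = 18241.41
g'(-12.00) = -19093.02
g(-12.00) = 57464.31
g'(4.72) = 1035.42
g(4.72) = 1150.02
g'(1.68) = 29.96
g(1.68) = 3.30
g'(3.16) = 287.40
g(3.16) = 197.32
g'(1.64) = 27.09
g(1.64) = 2.16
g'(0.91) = -1.39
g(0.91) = -4.73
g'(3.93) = 580.64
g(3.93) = 522.98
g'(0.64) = -3.43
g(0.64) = -4.00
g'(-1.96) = -79.52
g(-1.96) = 31.82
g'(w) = 10.84*w^3 - 3.12*w^2 - 7.34*w - 0.3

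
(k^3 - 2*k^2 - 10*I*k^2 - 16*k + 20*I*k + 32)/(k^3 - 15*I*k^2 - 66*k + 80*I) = (k - 2)/(k - 5*I)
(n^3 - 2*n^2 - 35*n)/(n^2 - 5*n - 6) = n*(-n^2 + 2*n + 35)/(-n^2 + 5*n + 6)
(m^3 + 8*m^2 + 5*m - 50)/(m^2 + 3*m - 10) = m + 5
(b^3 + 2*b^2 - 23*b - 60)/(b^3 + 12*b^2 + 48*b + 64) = (b^2 - 2*b - 15)/(b^2 + 8*b + 16)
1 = 1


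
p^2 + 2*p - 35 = (p - 5)*(p + 7)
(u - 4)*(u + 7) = u^2 + 3*u - 28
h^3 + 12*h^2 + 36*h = h*(h + 6)^2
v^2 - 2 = (v - sqrt(2))*(v + sqrt(2))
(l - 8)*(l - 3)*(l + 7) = l^3 - 4*l^2 - 53*l + 168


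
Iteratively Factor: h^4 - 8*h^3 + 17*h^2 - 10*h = (h)*(h^3 - 8*h^2 + 17*h - 10) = h*(h - 2)*(h^2 - 6*h + 5) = h*(h - 2)*(h - 1)*(h - 5)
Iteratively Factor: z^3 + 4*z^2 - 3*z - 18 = (z + 3)*(z^2 + z - 6) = (z + 3)^2*(z - 2)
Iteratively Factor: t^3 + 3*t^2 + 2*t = (t + 2)*(t^2 + t) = (t + 1)*(t + 2)*(t)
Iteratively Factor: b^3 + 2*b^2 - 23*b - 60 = (b - 5)*(b^2 + 7*b + 12) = (b - 5)*(b + 3)*(b + 4)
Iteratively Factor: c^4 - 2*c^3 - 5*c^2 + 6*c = (c)*(c^3 - 2*c^2 - 5*c + 6) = c*(c + 2)*(c^2 - 4*c + 3) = c*(c - 1)*(c + 2)*(c - 3)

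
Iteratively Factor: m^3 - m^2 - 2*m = (m - 2)*(m^2 + m) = m*(m - 2)*(m + 1)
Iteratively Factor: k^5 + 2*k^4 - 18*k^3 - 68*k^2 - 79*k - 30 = (k - 5)*(k^4 + 7*k^3 + 17*k^2 + 17*k + 6) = (k - 5)*(k + 1)*(k^3 + 6*k^2 + 11*k + 6) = (k - 5)*(k + 1)^2*(k^2 + 5*k + 6) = (k - 5)*(k + 1)^2*(k + 3)*(k + 2)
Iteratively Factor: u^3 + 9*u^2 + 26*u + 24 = (u + 3)*(u^2 + 6*u + 8) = (u + 2)*(u + 3)*(u + 4)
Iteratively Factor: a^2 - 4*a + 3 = (a - 1)*(a - 3)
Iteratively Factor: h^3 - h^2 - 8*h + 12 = (h + 3)*(h^2 - 4*h + 4) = (h - 2)*(h + 3)*(h - 2)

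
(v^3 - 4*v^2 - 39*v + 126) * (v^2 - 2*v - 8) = v^5 - 6*v^4 - 39*v^3 + 236*v^2 + 60*v - 1008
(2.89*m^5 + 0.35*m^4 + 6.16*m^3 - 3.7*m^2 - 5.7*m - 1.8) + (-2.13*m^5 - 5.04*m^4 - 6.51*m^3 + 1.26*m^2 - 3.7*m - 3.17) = 0.76*m^5 - 4.69*m^4 - 0.35*m^3 - 2.44*m^2 - 9.4*m - 4.97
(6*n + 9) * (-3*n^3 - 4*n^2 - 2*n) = -18*n^4 - 51*n^3 - 48*n^2 - 18*n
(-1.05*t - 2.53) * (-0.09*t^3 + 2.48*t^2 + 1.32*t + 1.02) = 0.0945*t^4 - 2.3763*t^3 - 7.6604*t^2 - 4.4106*t - 2.5806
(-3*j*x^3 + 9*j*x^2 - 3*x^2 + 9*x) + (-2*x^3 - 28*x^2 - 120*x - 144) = -3*j*x^3 + 9*j*x^2 - 2*x^3 - 31*x^2 - 111*x - 144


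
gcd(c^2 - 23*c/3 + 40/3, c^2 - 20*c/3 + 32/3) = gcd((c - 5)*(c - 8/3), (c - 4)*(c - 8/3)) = c - 8/3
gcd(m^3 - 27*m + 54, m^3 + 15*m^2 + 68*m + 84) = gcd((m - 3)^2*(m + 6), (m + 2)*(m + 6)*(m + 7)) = m + 6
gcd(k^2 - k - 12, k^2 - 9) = k + 3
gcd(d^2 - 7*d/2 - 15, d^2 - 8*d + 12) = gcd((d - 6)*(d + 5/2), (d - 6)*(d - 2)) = d - 6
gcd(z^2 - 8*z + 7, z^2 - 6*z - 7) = z - 7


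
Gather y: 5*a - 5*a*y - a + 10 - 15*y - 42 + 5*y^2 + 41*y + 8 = 4*a + 5*y^2 + y*(26 - 5*a) - 24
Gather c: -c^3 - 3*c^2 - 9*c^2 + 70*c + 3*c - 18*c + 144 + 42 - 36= -c^3 - 12*c^2 + 55*c + 150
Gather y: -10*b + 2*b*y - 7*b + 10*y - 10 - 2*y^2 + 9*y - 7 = -17*b - 2*y^2 + y*(2*b + 19) - 17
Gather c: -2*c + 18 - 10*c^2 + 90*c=-10*c^2 + 88*c + 18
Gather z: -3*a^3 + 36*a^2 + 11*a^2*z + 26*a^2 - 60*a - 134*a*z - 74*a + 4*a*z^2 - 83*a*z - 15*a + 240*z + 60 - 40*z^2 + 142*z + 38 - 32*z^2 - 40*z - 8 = -3*a^3 + 62*a^2 - 149*a + z^2*(4*a - 72) + z*(11*a^2 - 217*a + 342) + 90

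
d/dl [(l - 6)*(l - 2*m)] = 2*l - 2*m - 6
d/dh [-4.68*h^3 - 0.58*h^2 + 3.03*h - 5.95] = -14.04*h^2 - 1.16*h + 3.03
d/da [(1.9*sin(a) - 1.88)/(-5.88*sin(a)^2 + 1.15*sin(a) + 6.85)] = (11.172*sin(a)^2 - 22.1088*sin(a) + 15.177)*cos(a)/(34.5744*sin(a)^4 - 13.524*sin(a)^3 - 79.2335*sin(a)^2 + 15.755*sin(a) + 46.9225)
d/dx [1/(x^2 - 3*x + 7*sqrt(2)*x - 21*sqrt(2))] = (-2*x - 7*sqrt(2) + 3)/(x^2 - 3*x + 7*sqrt(2)*x - 21*sqrt(2))^2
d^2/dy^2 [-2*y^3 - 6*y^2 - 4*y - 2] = -12*y - 12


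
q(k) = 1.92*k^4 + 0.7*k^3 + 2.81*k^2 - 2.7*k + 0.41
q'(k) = 7.68*k^3 + 2.1*k^2 + 5.62*k - 2.7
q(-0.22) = 1.14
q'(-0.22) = -3.92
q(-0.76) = 4.42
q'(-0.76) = -9.13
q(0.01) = 0.38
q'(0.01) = -2.64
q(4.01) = 576.36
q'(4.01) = 548.82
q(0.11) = 0.15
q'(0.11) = -2.05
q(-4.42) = 739.60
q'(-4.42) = -649.69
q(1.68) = 22.42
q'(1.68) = 49.08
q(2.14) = 54.63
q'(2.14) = 94.21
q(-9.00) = 12339.14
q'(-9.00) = -5481.90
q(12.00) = 41395.37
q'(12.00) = 13638.18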